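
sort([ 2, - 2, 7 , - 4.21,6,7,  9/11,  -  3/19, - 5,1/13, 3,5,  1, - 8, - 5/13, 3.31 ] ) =[ - 8, - 5, - 4.21  , - 2, - 5/13, - 3/19,1/13, 9/11  ,  1,2, 3 , 3.31,5,6,7, 7 ]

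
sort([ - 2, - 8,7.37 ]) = [ - 8 , - 2,7.37]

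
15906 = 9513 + 6393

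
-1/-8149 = 1/8149=0.00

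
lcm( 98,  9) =882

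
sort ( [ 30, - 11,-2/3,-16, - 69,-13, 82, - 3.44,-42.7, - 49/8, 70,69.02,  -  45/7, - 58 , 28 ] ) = [-69, - 58, - 42.7, - 16, - 13, - 11, - 45/7, - 49/8, - 3.44, - 2/3, 28, 30,69.02,70,82 ] 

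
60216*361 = 21737976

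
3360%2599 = 761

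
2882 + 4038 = 6920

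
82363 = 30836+51527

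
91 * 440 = 40040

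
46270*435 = 20127450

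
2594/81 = 2594/81 = 32.02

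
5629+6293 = 11922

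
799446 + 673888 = 1473334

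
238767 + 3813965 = 4052732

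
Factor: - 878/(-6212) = 439/3106  =  2^( - 1 )* 439^1*1553^( - 1)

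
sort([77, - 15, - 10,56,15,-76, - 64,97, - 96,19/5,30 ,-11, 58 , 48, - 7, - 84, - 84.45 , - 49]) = [ - 96,  -  84.45, - 84, - 76, - 64, - 49, - 15, - 11, - 10,-7, 19/5,15,30,48, 56,58,77, 97]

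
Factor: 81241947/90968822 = 2^(-1) * 3^6*7^( - 1)*43^(- 1 )*137^(  -  1)*1103^(- 1)* 111443^1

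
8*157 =1256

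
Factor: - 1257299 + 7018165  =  2^1*2880433^1  =  5760866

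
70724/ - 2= - 35362 + 0/1 = -35362.00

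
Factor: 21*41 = 861 = 3^1 * 7^1 * 41^1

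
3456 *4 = 13824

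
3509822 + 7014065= 10523887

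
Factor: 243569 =373^1*653^1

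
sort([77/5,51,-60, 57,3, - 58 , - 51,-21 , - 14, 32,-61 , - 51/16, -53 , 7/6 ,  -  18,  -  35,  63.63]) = [-61, - 60, - 58,-53, - 51,-35, -21, - 18, - 14 , - 51/16, 7/6,3,77/5,32,51,57,63.63]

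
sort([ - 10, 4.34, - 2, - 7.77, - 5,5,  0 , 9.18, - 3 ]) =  [ - 10, - 7.77, - 5, - 3, - 2,  0,4.34,5,9.18] 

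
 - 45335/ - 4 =11333+3/4 =11333.75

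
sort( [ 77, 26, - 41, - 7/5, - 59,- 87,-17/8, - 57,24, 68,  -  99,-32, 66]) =[ -99, - 87, - 59,- 57, - 41,-32,- 17/8  , - 7/5,24, 26, 66, 68,77 ] 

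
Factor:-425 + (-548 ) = - 7^1*139^1 =- 973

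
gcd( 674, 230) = 2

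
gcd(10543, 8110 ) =811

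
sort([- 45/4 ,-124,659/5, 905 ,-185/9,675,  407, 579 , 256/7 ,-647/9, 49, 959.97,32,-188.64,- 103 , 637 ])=[-188.64, - 124, - 103, - 647/9, - 185/9, - 45/4,  32,256/7 , 49, 659/5 , 407, 579,637,675, 905,959.97]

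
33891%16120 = 1651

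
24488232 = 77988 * 314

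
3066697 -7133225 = - 4066528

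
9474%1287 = 465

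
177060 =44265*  4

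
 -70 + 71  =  1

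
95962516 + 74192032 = 170154548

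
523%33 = 28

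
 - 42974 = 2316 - 45290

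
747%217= 96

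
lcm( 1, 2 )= 2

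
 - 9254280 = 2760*( - 3353 )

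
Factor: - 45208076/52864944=- 11302019/13216236= - 2^(-2)*  3^( - 1 ) * 11^( - 1 )* 41^1 * 59^( - 1)* 61^1*1697^( - 1)*4519^1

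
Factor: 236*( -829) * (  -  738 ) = 2^3*3^2*41^1*59^1*829^1 = 144385272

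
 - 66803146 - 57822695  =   - 124625841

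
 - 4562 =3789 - 8351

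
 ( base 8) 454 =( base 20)f0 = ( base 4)10230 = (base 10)300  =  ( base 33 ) 93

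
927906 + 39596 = 967502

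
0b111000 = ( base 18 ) 32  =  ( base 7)110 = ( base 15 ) 3B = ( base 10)56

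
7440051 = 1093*6807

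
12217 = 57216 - 44999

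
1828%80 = 68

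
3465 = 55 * 63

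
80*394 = 31520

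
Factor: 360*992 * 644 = 2^10*3^2* 5^1*7^1*23^1*31^1 = 229985280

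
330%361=330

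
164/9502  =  82/4751 = 0.02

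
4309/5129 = 4309/5129  =  0.84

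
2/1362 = 1/681 = 0.00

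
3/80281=3/80281 = 0.00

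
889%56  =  49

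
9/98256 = 3/32752 = 0.00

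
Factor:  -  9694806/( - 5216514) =1615801/869419  =  11^1*146891^1*869419^( - 1) 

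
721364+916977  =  1638341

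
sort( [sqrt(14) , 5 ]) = [sqrt( 14), 5] 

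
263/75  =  3 + 38/75=3.51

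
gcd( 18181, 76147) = 1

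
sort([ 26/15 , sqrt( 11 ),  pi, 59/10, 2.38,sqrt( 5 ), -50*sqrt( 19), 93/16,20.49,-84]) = [ - 50*sqrt( 19),- 84,  26/15,sqrt( 5 ), 2.38, pi,  sqrt( 11) , 93/16, 59/10 , 20.49]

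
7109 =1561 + 5548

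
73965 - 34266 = 39699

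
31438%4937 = 1816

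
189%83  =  23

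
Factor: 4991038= 2^1*13^1*97^1*1979^1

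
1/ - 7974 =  - 1 +7973/7974 = - 0.00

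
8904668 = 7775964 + 1128704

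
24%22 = 2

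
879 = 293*3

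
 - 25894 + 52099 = 26205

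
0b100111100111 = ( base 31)2jo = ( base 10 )2535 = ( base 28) 36f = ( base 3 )10110220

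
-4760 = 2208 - 6968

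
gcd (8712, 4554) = 198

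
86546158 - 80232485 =6313673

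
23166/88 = 1053/4= 263.25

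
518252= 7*74036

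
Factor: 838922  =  2^1 * 7^1*31^1*1933^1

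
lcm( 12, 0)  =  0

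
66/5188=33/2594 = 0.01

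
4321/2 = 2160 + 1/2=2160.50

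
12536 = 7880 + 4656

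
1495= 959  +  536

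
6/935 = 6/935 = 0.01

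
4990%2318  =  354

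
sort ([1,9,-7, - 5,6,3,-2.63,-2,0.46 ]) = [  -  7,-5,-2.63,  -  2, 0.46, 1,3,6,9 ]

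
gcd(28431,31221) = 9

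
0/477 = 0 = 0.00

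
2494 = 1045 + 1449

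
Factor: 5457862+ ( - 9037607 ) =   -  3579745 = - 5^1*13^1*55073^1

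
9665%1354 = 187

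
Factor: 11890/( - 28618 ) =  - 145/349 = - 5^1*29^1*349^ ( - 1)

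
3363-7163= - 3800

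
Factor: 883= 883^1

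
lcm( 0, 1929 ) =0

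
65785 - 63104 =2681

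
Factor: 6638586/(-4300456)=-2^( - 2 )*3^1 * 17^( - 1)*103^( - 1) * 241^1*307^(-1)* 4591^1 = - 3319293/2150228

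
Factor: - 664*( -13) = 2^3*13^1*83^1 = 8632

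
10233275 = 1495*6845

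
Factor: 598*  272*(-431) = -2^5*13^1 * 17^1*23^1*431^1 = -70104736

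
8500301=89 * 95509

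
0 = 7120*0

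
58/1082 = 29/541= 0.05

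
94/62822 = 47/31411 = 0.00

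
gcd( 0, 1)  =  1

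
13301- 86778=- 73477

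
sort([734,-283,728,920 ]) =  [  -  283  ,  728,734, 920] 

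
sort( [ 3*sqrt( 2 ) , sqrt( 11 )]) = [sqrt(  11 ), 3*sqrt( 2) ] 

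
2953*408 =1204824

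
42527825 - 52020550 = - 9492725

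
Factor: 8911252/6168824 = 2227813/1542206 =2^ ( - 1 )*7^1*17^ ( - 1)*67^( - 1 )*677^( - 1)*318259^1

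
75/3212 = 75/3212 = 0.02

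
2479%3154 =2479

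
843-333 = 510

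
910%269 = 103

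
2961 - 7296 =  - 4335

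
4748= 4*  1187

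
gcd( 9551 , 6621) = 1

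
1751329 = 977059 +774270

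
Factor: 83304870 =2^1*3^1*5^1 * 11^2*53^1 * 433^1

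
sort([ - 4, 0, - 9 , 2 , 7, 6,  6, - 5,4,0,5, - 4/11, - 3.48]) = [-9, - 5 , - 4, - 3.48, - 4/11, 0,0,2,4 , 5,6,  6, 7 ]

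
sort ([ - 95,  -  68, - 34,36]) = [ - 95, - 68,  -  34, 36]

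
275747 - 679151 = - 403404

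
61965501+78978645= 140944146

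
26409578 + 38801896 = 65211474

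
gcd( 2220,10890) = 30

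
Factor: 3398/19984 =2^( - 3)*1249^( - 1)*1699^1 = 1699/9992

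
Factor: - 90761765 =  - 5^1*19^1*59^1*16193^1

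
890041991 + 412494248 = 1302536239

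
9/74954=9/74954 = 0.00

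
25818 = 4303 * 6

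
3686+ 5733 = 9419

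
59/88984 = 59/88984   =  0.00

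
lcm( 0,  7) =0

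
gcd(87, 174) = 87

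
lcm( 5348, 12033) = 48132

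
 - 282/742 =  - 1 + 230/371 = - 0.38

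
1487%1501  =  1487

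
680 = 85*8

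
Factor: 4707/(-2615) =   -  3^2*5^( - 1) = - 9/5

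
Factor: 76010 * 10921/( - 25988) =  - 2^(-1 )*5^1*11^1* 67^1*73^( - 1)*89^( - 1 ) * 163^1*691^1 = -415052605/12994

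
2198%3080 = 2198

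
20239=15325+4914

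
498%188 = 122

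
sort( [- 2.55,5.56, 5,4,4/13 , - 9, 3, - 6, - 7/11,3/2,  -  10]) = [ - 10, -9, - 6 , - 2.55, - 7/11,  4/13, 3/2,3, 4, 5, 5.56]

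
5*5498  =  27490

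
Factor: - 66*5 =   -  2^1 * 3^1*5^1 * 11^1= - 330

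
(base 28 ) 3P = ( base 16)6d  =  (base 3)11001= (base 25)49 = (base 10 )109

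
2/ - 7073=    - 1 + 7071/7073 = - 0.00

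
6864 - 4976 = 1888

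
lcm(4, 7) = 28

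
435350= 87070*5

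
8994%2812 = 558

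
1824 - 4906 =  - 3082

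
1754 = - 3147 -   -  4901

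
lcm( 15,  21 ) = 105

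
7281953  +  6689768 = 13971721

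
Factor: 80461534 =2^1 * 1307^1*30781^1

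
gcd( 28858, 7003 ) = 47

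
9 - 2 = 7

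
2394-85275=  - 82881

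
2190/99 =730/33 = 22.12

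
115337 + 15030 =130367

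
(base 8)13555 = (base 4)1131231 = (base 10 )5997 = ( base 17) 13cd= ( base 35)4VC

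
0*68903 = 0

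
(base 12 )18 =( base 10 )20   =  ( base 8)24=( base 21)k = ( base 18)12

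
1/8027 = 1/8027= 0.00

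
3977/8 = 3977/8= 497.12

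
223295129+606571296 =829866425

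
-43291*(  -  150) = 6493650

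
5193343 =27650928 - 22457585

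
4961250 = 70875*70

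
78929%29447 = 20035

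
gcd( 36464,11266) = 86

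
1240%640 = 600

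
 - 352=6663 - 7015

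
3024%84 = 0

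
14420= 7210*2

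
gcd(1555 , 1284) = 1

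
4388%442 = 410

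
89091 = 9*9899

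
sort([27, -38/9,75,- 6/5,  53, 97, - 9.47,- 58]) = [ - 58, - 9.47, - 38/9,  -  6/5 , 27,53,75,97] 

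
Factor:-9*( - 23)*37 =3^2*23^1*37^1=7659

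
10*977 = 9770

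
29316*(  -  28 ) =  - 820848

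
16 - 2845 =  - 2829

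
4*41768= 167072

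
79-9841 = -9762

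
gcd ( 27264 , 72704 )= 9088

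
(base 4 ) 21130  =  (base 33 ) IA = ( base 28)LG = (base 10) 604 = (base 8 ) 1134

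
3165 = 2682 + 483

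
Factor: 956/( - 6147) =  - 2^2*3^ (-2)*239^1 * 683^( - 1 ) 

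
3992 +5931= 9923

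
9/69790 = 9/69790 = 0.00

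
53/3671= 53/3671  =  0.01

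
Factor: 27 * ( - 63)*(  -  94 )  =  2^1*3^5 * 7^1* 47^1 = 159894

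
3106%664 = 450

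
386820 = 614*630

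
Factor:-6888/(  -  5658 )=28/23 = 2^2 * 7^1*23^( - 1)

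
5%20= 5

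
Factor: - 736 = - 2^5*23^1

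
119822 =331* 362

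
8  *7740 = 61920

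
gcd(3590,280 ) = 10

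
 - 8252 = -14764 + 6512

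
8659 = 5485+3174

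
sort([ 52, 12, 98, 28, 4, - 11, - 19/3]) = [ - 11, - 19/3, 4, 12,28,  52,98]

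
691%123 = 76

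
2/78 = 1/39 = 0.03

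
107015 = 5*21403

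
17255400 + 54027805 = 71283205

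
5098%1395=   913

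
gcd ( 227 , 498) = 1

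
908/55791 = 908/55791 =0.02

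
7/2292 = 7/2292 = 0.00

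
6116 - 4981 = 1135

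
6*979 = 5874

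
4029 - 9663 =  - 5634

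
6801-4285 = 2516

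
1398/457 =3 + 27/457 = 3.06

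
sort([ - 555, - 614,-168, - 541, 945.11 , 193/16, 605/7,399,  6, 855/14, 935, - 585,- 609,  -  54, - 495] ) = [ - 614, - 609,-585, - 555 , - 541,  -  495,-168, - 54, 6,193/16,855/14, 605/7, 399, 935, 945.11 ] 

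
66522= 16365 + 50157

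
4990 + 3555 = 8545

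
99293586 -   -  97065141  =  196358727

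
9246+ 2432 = 11678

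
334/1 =334 = 334.00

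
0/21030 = 0 = 0.00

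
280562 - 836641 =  - 556079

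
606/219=2 + 56/73 = 2.77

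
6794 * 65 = 441610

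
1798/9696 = 899/4848 = 0.19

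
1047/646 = 1 + 401/646 =1.62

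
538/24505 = 538/24505= 0.02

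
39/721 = 39/721 = 0.05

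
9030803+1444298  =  10475101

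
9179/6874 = 9179/6874 = 1.34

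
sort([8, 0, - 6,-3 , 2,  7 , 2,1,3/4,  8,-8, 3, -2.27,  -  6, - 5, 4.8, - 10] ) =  [-10,-8, - 6,-6,-5, - 3,-2.27, 0, 3/4 , 1,  2, 2,  3, 4.8, 7 , 8,  8 ]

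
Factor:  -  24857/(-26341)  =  67/71 = 67^1* 71^( - 1) 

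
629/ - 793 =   -  629/793  =  - 0.79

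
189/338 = 189/338 = 0.56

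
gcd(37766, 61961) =1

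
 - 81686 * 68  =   - 5554648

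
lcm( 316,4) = 316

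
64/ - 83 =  - 64/83  =  - 0.77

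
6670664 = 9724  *686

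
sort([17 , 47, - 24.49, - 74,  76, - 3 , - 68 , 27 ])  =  [  -  74,-68, - 24.49, - 3, 17,27, 47, 76 ] 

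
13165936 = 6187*2128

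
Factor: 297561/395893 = 3^1*11^1 * 71^1*127^1 * 149^( - 1)*2657^( - 1)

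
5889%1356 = 465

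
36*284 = 10224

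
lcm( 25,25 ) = 25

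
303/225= 1 + 26/75 = 1.35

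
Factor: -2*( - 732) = 1464 =2^3*  3^1*61^1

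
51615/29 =1779 + 24/29 = 1779.83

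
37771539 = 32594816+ 5176723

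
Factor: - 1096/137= - 8 = - 2^3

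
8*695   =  5560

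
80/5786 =40/2893 = 0.01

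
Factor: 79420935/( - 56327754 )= - 2^(  -  1)*5^1*7^(  -  2)*11^1*163^1*283^( - 1)*677^( - 1)*2953^1 = - 26473645/18775918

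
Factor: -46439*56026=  - 2601791414 = -2^1*109^1* 257^1 * 46439^1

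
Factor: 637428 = 2^2*3^1*11^2 * 439^1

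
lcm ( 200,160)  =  800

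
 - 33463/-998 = 33 + 529/998 = 33.53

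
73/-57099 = - 1 + 57026/57099 = - 0.00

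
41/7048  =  41/7048 = 0.01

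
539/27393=539/27393=0.02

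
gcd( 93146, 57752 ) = 2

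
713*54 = 38502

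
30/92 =15/46 =0.33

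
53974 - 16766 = 37208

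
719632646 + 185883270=905515916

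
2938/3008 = 1469/1504 = 0.98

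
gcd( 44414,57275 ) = 1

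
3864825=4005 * 965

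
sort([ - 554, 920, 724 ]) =[ - 554, 724, 920]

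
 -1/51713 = - 1/51713= - 0.00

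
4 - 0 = 4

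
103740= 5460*19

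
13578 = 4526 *3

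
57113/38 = 57113/38 = 1502.97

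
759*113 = 85767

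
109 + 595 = 704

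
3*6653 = 19959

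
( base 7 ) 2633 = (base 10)1004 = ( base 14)51a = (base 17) 381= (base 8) 1754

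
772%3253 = 772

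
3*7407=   22221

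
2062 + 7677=9739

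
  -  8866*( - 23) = 203918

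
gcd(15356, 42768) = 44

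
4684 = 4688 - 4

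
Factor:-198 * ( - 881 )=174438 = 2^1*3^2*11^1*881^1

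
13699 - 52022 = -38323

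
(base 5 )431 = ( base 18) 68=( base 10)116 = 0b1110100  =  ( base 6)312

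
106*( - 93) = -9858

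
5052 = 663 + 4389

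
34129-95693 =-61564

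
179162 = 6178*29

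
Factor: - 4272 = - 2^4*3^1*89^1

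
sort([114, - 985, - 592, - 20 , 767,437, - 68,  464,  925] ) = [ - 985,- 592, - 68, - 20,114,437,464,767,925] 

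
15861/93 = 170 + 17/31 = 170.55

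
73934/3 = 73934/3 = 24644.67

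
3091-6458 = -3367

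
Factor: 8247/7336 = 2^( - 3)*3^1*7^(  -  1)*131^(-1 ) * 2749^1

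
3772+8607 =12379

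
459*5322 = 2442798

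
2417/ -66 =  - 2417/66  =  - 36.62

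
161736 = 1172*138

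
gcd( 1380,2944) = 92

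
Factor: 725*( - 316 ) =  -  229100 = - 2^2*5^2*29^1*79^1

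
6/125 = 6/125 = 0.05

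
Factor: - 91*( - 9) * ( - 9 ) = - 7371 = - 3^4*7^1 * 13^1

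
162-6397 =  - 6235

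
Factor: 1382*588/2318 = 406308/1159 = 2^2 *3^1*7^2*19^ ( - 1)*61^( - 1)*691^1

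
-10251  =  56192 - 66443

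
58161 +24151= 82312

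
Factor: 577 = 577^1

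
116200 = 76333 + 39867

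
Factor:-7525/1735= - 5^1 * 7^1 * 43^1*347^( - 1 ) = -  1505/347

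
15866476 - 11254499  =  4611977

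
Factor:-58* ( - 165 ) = 2^1* 3^1*5^1*11^1*29^1 = 9570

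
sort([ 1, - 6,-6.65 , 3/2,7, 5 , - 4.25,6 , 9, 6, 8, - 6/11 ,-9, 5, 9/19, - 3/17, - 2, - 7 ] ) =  [ - 9, - 7, - 6.65 , - 6, - 4.25,-2 , - 6/11,-3/17 , 9/19,1, 3/2, 5,5,6 , 6, 7 , 8,9]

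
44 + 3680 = 3724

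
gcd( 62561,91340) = 1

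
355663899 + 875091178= 1230755077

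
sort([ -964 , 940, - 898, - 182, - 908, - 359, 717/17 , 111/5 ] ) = [ - 964, - 908 ,  -  898, - 359, - 182,111/5, 717/17,940 ]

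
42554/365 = 42554/365 = 116.59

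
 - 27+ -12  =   - 39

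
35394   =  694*51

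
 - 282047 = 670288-952335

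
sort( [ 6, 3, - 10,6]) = [ - 10, 3, 6,6]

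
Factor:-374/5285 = - 2^1*5^( - 1 )*7^( - 1)*11^1 * 17^1*151^( - 1)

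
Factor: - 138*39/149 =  - 5382/149 = -  2^1*3^2 *13^1 * 23^1 * 149^( - 1 ) 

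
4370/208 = 2185/104  =  21.01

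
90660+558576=649236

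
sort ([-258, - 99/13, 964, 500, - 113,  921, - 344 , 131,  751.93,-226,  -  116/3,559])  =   [-344,-258,-226,-113, -116/3 ,-99/13,131 , 500,559,751.93,921, 964]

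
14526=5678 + 8848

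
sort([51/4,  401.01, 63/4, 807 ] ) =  [ 51/4, 63/4,401.01,  807 ] 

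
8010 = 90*89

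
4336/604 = 1084/151 = 7.18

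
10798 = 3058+7740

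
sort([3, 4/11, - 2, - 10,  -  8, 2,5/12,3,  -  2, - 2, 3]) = [ - 10, - 8,- 2,-2, - 2, 4/11, 5/12, 2,3,3, 3]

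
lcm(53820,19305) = 1776060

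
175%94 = 81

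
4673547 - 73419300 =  - 68745753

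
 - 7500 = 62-7562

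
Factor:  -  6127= - 11^1*557^1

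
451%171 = 109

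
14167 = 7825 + 6342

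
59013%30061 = 28952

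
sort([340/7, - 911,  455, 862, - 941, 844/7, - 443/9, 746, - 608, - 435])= [ - 941, - 911, - 608, - 435, - 443/9,340/7, 844/7,455,746 , 862] 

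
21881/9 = 2431 + 2/9 = 2431.22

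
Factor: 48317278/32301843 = 2^1*3^( - 1 )*7^( - 1 )*19^(  -  1 )*73^( - 1)*1109^( - 1 )*24158639^1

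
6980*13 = 90740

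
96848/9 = 96848/9=10760.89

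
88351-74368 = 13983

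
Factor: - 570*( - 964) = 549480 = 2^3*3^1*5^1*19^1*241^1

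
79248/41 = 79248/41 = 1932.88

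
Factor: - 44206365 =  - 3^1 *5^1*7^1*43^1*9791^1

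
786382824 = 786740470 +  - 357646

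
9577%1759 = 782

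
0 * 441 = 0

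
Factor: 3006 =2^1*3^2*167^1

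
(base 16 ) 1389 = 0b1001110001001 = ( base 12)2A89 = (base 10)5001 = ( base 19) DG4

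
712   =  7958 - 7246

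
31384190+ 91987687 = 123371877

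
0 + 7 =7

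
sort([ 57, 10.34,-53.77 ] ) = [ -53.77,10.34,57 ] 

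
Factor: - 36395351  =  -17^1*2140903^1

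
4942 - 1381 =3561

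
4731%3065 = 1666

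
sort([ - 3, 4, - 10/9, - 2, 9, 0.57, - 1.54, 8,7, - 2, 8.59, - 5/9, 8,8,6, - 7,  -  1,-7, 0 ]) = [ - 7, - 7, - 3, - 2, - 2, - 1.54, - 10/9,-1, - 5/9,  0,0.57, 4, 6,7,  8,8, 8,8.59,  9]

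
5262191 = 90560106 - 85297915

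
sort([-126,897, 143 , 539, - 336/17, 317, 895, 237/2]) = [ - 126 , - 336/17,  237/2,143,317,539,  895,897] 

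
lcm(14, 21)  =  42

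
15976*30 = 479280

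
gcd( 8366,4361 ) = 89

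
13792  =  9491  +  4301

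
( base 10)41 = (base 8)51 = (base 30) 1b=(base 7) 56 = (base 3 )1112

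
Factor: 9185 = 5^1* 11^1*167^1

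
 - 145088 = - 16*9068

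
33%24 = 9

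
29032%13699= 1634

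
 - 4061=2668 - 6729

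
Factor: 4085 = 5^1*19^1 * 43^1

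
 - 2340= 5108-7448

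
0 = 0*29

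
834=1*834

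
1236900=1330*930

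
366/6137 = 366/6137 =0.06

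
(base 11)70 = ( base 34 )29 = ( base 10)77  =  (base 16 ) 4d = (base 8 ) 115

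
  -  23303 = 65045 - 88348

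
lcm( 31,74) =2294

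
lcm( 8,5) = 40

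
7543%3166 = 1211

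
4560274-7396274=-2836000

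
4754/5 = 950 + 4/5=950.80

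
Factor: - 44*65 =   -  2860= -2^2*5^1*11^1*13^1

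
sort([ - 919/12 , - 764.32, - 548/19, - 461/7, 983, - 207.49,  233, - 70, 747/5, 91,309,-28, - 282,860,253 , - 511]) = [ - 764.32,-511 ,-282, - 207.49, - 919/12 , - 70,  -  461/7, - 548/19, - 28,  91, 747/5 , 233,253 , 309, 860, 983]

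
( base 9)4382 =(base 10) 3233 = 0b110010100001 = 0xCA1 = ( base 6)22545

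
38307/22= 38307/22 = 1741.23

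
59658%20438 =18782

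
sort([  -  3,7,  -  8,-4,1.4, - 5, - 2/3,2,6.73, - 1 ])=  [-8, - 5, - 4, - 3, - 1, -2/3,1.4, 2,6.73,  7 ]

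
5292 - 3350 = 1942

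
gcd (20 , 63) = 1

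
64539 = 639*101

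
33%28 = 5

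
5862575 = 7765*755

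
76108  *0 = 0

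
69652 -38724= 30928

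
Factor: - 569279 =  -17^1*33487^1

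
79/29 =79/29 = 2.72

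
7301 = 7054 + 247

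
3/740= 3/740=0.00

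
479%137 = 68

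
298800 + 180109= 478909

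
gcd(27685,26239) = 1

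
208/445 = 208/445 =0.47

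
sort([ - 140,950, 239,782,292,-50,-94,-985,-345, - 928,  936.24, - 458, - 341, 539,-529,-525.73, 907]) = [-985,- 928, - 529,-525.73, - 458, - 345, - 341, - 140, - 94  ,-50,239,  292,539,782,907, 936.24,  950 ]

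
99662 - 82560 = 17102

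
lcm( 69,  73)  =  5037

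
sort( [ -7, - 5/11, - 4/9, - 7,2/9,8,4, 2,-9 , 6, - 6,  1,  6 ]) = [ - 9, -7,-7,-6, - 5/11, - 4/9 , 2/9,  1,2,4 , 6,6,8]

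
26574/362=13287/181= 73.41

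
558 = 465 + 93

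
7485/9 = 831  +  2/3 = 831.67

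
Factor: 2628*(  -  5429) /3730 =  - 7133706/1865  =  -2^1*3^2*5^( - 1)*61^1*73^1*89^1*373^(-1) 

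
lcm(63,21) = 63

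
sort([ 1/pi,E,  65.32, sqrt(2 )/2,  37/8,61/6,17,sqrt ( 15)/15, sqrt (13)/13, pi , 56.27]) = [sqrt ( 15)/15, sqrt ( 13)/13, 1/pi,sqrt( 2)/2,  E, pi,37/8, 61/6,  17, 56.27, 65.32]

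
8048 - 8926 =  - 878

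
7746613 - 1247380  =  6499233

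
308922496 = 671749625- 362827129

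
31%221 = 31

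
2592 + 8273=10865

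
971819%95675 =15069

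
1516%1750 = 1516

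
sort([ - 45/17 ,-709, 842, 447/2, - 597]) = [ - 709, -597, - 45/17,447/2, 842 ]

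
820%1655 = 820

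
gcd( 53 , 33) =1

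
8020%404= 344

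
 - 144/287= - 1  +  143/287  =  - 0.50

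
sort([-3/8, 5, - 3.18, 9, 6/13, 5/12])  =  [ -3.18, - 3/8, 5/12, 6/13,  5, 9]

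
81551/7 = 81551/7 =11650.14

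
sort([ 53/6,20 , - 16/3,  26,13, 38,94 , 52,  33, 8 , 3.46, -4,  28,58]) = [ - 16/3, - 4,3.46,  8,53/6,13,  20 , 26, 28 , 33, 38, 52 , 58, 94]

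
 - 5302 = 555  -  5857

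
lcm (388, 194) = 388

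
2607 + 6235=8842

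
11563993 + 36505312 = 48069305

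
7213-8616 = -1403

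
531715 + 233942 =765657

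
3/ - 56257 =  - 3/56257 = - 0.00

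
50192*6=301152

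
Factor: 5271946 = 2^1 * 2635973^1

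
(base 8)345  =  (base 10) 229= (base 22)A9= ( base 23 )9m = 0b11100101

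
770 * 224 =172480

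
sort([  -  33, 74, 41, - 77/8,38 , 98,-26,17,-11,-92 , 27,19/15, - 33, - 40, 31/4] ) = [ - 92, - 40, -33,  -  33, -26, - 11, - 77/8 , 19/15,31/4,17,27 , 38, 41, 74 , 98 ]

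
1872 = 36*52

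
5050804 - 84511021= -79460217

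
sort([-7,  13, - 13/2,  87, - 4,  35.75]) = [ - 7,- 13/2,  -  4, 13 , 35.75,87] 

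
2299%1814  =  485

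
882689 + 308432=1191121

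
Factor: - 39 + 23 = -16 = -2^4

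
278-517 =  - 239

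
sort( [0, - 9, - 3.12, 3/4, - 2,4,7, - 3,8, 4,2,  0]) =[ - 9 , - 3.12, - 3, - 2,0,0,3/4,2,4,4  ,  7,8]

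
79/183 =79/183=0.43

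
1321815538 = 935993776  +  385821762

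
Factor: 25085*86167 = 2161499195 = 5^1 * 29^1*173^1*199^1*433^1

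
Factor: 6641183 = 6641183^1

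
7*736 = 5152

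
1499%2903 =1499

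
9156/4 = 2289 =2289.00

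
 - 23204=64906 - 88110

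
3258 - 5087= - 1829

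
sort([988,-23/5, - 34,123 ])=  [ - 34, - 23/5, 123, 988]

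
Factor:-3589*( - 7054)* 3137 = 79418820422 = 2^1*37^1*97^1*3137^1*3527^1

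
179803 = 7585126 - 7405323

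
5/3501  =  5/3501 = 0.00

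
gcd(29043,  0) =29043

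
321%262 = 59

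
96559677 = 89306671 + 7253006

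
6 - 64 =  - 58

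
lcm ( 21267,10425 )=531675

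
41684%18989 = 3706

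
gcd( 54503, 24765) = 1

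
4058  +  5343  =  9401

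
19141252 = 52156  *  367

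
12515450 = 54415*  230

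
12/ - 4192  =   - 3/1048 = - 0.00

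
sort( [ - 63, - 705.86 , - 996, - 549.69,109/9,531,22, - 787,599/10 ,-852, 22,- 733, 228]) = [ - 996, - 852, - 787, - 733, - 705.86, -549.69, - 63 , 109/9,22, 22,  599/10 , 228, 531]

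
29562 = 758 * 39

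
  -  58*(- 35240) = 2043920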